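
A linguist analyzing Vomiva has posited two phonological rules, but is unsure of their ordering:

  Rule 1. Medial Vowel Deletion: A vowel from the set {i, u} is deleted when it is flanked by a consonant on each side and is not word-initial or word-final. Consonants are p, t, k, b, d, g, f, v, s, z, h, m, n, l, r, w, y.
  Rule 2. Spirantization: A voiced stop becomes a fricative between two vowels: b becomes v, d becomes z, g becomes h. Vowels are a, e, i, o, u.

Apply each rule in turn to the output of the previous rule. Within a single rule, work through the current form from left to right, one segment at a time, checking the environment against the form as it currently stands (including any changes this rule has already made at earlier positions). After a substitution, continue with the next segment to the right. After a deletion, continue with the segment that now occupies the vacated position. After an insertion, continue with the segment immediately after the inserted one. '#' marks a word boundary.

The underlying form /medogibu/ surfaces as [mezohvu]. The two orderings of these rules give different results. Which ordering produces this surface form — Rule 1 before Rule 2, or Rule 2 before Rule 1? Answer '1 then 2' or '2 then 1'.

Order 1 then 2:
  1 Medial Vowel Deletion: [medogibu] → [medogbu]
  2 Spirantization: [medogbu] → [mezogbu]
  result: [mezogbu]
Order 2 then 1:
  2 Spirantization: [medogibu] → [mezohivu]
  1 Medial Vowel Deletion: [mezohivu] → [mezohvu]
  result: [mezohvu]

2 then 1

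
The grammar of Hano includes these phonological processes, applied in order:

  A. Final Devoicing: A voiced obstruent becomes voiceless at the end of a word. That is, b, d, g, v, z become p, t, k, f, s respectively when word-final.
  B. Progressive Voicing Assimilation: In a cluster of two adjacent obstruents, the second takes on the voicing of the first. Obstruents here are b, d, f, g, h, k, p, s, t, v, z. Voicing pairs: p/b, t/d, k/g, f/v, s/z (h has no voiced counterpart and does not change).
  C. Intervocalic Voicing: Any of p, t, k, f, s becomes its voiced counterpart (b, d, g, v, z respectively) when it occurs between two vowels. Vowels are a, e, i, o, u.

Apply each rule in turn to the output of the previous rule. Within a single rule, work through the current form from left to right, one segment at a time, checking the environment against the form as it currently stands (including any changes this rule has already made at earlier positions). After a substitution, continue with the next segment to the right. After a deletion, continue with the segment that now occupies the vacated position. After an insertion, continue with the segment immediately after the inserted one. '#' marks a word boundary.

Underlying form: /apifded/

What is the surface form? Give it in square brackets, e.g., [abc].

[abiftet]

A Final Devoicing: [apifded] → [apifdet]
B Progressive Voicing Assimilation: [apifdet] → [apiftet]
C Intervocalic Voicing: [apiftet] → [abiftet]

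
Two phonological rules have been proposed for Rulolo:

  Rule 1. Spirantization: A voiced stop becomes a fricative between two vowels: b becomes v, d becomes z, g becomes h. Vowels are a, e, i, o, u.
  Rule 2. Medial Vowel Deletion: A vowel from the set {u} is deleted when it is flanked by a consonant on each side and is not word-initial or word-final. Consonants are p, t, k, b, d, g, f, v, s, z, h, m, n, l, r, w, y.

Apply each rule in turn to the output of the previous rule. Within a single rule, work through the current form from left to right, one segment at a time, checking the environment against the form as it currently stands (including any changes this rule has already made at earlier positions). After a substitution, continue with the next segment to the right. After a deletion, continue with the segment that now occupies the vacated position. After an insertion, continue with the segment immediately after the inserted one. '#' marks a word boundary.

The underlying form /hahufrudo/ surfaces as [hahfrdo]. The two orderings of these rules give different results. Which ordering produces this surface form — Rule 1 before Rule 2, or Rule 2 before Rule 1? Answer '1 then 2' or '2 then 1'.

2 then 1

Order 1 then 2:
  1 Spirantization: [hahufrudo] → [hahufruzo]
  2 Medial Vowel Deletion: [hahufruzo] → [hahfrzo]
  result: [hahfrzo]
Order 2 then 1:
  2 Medial Vowel Deletion: [hahufrudo] → [hahfrdo]
  1 Spirantization: no change — [hahfrdo]
  result: [hahfrdo]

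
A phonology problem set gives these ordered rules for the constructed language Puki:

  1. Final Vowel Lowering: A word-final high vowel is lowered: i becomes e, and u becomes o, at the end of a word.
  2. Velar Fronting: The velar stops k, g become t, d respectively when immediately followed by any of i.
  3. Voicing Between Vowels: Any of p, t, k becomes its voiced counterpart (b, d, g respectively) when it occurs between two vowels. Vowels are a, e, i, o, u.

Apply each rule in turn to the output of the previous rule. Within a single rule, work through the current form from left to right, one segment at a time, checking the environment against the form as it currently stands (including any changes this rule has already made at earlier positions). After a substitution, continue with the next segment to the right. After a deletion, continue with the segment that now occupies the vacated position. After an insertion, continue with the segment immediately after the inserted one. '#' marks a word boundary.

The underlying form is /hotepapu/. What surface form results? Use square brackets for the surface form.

[hodebabo]

1 Final Vowel Lowering: [hotepapu] → [hotepapo]
2 Velar Fronting: no change — [hotepapo]
3 Voicing Between Vowels: [hotepapo] → [hodebabo]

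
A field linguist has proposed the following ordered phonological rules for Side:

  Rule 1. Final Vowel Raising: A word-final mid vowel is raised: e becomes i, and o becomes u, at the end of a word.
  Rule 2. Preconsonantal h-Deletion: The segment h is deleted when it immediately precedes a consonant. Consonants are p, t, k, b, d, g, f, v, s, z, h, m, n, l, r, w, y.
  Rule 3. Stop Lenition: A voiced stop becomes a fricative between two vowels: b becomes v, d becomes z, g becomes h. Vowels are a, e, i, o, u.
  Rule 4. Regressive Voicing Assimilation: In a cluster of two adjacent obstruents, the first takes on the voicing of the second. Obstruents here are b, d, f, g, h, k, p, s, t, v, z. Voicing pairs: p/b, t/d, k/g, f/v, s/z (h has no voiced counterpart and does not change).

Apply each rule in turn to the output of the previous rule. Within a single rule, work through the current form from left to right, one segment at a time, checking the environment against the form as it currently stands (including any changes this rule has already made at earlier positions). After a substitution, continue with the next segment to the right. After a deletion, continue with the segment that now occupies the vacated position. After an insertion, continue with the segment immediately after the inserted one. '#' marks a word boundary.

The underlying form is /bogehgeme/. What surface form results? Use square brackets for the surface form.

Rule 1 Final Vowel Raising: [bogehgeme] → [bogehgemi]
Rule 2 Preconsonantal h-Deletion: [bogehgemi] → [bogegemi]
Rule 3 Stop Lenition: [bogegemi] → [bohehemi]
Rule 4 Regressive Voicing Assimilation: no change — [bohehemi]

[bohehemi]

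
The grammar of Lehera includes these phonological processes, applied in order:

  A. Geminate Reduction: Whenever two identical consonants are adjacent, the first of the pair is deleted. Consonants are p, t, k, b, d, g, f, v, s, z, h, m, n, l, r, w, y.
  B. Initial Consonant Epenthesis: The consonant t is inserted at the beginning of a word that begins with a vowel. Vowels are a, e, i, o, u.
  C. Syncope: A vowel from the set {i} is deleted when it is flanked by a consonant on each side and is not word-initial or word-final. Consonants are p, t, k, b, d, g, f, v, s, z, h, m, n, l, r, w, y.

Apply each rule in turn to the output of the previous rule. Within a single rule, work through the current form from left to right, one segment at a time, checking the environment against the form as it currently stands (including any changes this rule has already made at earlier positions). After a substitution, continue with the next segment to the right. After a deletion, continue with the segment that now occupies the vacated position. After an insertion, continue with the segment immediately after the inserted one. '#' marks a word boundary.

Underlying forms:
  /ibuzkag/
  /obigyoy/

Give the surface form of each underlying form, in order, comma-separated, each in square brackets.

[tbuzkag], [tobgyoy]

/ibuzkag/:
  A Geminate Reduction: no change — [ibuzkag]
  B Initial Consonant Epenthesis: [ibuzkag] → [tibuzkag]
  C Syncope: [tibuzkag] → [tbuzkag]
/obigyoy/:
  A Geminate Reduction: no change — [obigyoy]
  B Initial Consonant Epenthesis: [obigyoy] → [tobigyoy]
  C Syncope: [tobigyoy] → [tobgyoy]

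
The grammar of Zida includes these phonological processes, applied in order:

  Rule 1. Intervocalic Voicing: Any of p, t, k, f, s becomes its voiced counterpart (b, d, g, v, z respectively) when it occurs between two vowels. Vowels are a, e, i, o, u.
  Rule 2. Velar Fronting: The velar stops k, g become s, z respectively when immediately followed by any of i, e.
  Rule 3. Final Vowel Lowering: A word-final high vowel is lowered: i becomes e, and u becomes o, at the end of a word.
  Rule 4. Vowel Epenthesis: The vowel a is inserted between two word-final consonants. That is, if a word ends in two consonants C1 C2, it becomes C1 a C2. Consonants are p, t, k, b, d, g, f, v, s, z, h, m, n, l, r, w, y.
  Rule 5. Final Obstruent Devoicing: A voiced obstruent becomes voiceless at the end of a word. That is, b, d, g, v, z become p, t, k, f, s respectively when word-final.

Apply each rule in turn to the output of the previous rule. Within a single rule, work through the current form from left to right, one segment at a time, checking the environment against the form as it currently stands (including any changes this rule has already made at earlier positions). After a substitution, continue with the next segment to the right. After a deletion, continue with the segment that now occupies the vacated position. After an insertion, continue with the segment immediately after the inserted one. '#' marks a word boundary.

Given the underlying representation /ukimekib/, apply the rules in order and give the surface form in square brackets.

Rule 1 Intervocalic Voicing: [ukimekib] → [ugimegib]
Rule 2 Velar Fronting: [ugimegib] → [uzimezib]
Rule 3 Final Vowel Lowering: no change — [uzimezib]
Rule 4 Vowel Epenthesis: no change — [uzimezib]
Rule 5 Final Obstruent Devoicing: [uzimezib] → [uzimezip]

[uzimezip]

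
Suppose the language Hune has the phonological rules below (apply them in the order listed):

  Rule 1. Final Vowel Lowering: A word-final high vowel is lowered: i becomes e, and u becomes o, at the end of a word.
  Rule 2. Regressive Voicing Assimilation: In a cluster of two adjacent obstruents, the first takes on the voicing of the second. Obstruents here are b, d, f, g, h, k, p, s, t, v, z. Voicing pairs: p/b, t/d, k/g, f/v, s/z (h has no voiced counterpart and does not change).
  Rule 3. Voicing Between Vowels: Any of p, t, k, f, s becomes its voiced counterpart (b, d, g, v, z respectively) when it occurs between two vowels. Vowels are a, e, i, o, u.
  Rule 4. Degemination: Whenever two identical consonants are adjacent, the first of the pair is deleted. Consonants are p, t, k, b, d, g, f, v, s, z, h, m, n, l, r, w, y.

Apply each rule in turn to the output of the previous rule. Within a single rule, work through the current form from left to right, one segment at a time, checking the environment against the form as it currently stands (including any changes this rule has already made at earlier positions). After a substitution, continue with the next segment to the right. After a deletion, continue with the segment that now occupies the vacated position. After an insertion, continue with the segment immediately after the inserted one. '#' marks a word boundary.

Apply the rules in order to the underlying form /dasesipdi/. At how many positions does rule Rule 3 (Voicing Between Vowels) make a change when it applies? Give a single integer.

2

Rule 1 Final Vowel Lowering: [dasesipdi] → [dasesipde]
Rule 2 Regressive Voicing Assimilation: [dasesipde] → [dasesibde]
Rule 3 Voicing Between Vowels: [dasesibde] → [dazezibde]
Rule 4 Degemination: no change — [dazezibde]
Rule Rule 3 changed 2 position(s).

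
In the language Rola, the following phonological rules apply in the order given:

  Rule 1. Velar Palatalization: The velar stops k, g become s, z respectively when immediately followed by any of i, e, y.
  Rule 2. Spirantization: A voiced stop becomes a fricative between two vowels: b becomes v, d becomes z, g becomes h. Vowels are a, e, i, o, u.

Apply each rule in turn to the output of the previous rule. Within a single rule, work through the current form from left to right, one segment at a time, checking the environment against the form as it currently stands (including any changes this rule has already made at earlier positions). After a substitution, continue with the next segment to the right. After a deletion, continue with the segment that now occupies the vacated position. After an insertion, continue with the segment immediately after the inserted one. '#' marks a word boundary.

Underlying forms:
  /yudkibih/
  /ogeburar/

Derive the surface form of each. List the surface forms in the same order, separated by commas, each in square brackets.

[yudsivih], [ozevurar]

/yudkibih/:
  Rule 1 Velar Palatalization: [yudkibih] → [yudsibih]
  Rule 2 Spirantization: [yudsibih] → [yudsivih]
/ogeburar/:
  Rule 1 Velar Palatalization: [ogeburar] → [ozeburar]
  Rule 2 Spirantization: [ozeburar] → [ozevurar]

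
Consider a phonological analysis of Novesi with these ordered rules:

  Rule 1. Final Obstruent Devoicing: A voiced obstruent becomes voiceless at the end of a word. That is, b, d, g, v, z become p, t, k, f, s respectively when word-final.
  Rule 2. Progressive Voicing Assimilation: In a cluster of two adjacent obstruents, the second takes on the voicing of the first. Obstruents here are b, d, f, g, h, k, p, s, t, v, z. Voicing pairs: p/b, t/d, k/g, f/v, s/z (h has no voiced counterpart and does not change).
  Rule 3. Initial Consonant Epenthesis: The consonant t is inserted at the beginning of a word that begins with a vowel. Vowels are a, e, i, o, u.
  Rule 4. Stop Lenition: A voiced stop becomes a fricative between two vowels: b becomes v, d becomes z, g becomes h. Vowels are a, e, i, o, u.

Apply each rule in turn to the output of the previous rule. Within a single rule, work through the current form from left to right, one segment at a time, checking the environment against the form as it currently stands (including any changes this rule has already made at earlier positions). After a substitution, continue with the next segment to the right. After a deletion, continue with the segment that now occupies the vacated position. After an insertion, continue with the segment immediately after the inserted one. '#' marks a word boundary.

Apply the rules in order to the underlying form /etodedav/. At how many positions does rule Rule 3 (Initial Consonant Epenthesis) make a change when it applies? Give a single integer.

Rule 1 Final Obstruent Devoicing: [etodedav] → [etodedaf]
Rule 2 Progressive Voicing Assimilation: no change — [etodedaf]
Rule 3 Initial Consonant Epenthesis: [etodedaf] → [tetodedaf]
Rule 4 Stop Lenition: [tetodedaf] → [tetozezaf]
Rule Rule 3 changed 1 position(s).

1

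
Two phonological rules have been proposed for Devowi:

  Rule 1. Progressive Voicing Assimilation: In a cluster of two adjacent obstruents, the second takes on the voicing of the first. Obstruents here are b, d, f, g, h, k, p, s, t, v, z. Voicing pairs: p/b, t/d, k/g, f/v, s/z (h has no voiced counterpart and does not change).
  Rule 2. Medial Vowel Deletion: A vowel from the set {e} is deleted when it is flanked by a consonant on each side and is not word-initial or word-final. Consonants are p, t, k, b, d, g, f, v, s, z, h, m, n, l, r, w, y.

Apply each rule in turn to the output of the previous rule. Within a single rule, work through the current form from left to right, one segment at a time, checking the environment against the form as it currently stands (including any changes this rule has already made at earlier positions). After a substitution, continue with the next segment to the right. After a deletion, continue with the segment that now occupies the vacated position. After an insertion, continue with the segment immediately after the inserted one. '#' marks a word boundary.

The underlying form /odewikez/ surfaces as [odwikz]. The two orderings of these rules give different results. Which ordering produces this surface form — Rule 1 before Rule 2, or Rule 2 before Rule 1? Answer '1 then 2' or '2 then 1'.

Order 1 then 2:
  1 Progressive Voicing Assimilation: no change — [odewikez]
  2 Medial Vowel Deletion: [odewikez] → [odwikz]
  result: [odwikz]
Order 2 then 1:
  2 Medial Vowel Deletion: [odewikez] → [odwikz]
  1 Progressive Voicing Assimilation: [odwikz] → [odwiks]
  result: [odwiks]

1 then 2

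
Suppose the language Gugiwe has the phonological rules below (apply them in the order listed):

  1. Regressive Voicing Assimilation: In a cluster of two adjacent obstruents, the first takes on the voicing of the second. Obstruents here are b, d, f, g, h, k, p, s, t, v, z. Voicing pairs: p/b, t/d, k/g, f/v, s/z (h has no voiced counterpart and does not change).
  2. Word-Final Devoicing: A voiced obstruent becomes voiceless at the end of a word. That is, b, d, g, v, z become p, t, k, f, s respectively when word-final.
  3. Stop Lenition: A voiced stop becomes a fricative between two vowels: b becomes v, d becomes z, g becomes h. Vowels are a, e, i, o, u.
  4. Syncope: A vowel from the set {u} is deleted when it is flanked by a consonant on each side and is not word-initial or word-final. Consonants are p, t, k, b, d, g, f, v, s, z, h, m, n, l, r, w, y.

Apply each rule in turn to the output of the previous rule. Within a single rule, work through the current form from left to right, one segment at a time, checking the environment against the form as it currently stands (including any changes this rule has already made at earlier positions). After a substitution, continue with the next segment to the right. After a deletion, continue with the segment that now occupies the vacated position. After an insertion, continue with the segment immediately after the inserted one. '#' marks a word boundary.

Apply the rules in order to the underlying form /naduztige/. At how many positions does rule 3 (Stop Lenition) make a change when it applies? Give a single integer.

1 Regressive Voicing Assimilation: [naduztige] → [nadustige]
2 Word-Final Devoicing: no change — [nadustige]
3 Stop Lenition: [nadustige] → [nazustihe]
4 Syncope: [nazustihe] → [nazstihe]
Rule 3 changed 2 position(s).

2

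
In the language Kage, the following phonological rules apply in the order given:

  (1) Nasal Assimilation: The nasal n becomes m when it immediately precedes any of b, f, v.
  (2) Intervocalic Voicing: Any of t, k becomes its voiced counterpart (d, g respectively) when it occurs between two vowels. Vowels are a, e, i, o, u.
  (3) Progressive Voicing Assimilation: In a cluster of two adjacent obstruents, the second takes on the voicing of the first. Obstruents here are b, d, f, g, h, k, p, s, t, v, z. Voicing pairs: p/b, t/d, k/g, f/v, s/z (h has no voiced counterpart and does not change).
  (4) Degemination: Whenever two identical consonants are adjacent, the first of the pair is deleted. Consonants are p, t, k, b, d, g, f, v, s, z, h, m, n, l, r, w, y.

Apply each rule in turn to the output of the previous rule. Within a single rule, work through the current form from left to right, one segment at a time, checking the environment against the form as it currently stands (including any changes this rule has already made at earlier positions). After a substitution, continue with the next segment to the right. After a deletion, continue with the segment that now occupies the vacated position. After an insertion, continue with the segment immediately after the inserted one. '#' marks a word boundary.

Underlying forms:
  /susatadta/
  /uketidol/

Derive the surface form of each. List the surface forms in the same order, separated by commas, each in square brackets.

[susadada], [ugedidol]

/susatadta/:
  (1) Nasal Assimilation: no change — [susatadta]
  (2) Intervocalic Voicing: [susatadta] → [susadadta]
  (3) Progressive Voicing Assimilation: [susadadta] → [susadadda]
  (4) Degemination: [susadadda] → [susadada]
/uketidol/:
  (1) Nasal Assimilation: no change — [uketidol]
  (2) Intervocalic Voicing: [uketidol] → [ugedidol]
  (3) Progressive Voicing Assimilation: no change — [ugedidol]
  (4) Degemination: no change — [ugedidol]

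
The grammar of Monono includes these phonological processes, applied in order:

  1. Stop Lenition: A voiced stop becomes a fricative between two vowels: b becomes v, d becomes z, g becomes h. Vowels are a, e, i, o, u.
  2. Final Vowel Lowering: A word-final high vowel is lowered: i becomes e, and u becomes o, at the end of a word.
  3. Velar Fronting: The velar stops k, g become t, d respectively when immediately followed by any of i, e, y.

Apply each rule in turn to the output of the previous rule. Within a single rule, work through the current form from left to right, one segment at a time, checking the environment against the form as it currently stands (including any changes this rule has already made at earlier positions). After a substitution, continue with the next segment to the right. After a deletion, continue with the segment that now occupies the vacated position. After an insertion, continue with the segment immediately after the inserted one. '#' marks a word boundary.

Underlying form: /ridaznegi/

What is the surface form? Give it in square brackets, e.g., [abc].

1 Stop Lenition: [ridaznegi] → [rizaznehi]
2 Final Vowel Lowering: [rizaznehi] → [rizaznehe]
3 Velar Fronting: no change — [rizaznehe]

[rizaznehe]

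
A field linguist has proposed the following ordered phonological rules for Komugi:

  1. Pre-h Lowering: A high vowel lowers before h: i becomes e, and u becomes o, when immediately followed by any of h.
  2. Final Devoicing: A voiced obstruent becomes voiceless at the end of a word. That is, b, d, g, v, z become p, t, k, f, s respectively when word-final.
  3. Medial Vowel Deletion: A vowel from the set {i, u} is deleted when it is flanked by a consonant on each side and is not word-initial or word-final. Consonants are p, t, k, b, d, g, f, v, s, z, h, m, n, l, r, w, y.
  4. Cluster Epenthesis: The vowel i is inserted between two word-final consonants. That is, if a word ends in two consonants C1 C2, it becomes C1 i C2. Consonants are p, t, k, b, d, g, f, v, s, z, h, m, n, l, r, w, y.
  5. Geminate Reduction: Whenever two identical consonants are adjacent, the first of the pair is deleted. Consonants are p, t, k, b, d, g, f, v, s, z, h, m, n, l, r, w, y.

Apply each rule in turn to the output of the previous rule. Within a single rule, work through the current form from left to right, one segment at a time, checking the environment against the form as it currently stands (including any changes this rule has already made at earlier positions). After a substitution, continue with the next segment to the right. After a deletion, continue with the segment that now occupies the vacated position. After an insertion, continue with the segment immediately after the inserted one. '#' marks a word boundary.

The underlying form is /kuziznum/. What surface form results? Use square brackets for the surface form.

1 Pre-h Lowering: no change — [kuziznum]
2 Final Devoicing: no change — [kuziznum]
3 Medial Vowel Deletion: [kuziznum] → [kzznm]
4 Cluster Epenthesis: [kzznm] → [kzznim]
5 Geminate Reduction: [kzznim] → [kznim]

[kznim]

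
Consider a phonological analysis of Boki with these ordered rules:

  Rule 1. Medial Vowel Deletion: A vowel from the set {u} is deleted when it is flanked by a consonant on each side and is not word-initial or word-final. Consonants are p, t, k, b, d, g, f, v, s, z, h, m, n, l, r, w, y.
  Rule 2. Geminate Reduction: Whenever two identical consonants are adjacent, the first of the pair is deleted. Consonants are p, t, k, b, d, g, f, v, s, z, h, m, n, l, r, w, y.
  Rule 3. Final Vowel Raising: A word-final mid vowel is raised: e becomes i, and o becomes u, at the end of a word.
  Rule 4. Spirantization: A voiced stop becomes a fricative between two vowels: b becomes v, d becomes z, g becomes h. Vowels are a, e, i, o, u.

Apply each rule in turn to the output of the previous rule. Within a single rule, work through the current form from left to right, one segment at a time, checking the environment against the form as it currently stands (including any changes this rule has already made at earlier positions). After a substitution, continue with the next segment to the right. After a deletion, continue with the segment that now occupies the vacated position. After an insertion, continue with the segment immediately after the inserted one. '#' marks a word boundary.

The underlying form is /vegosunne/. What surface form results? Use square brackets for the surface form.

[vehosni]

Rule 1 Medial Vowel Deletion: [vegosunne] → [vegosnne]
Rule 2 Geminate Reduction: [vegosnne] → [vegosne]
Rule 3 Final Vowel Raising: [vegosne] → [vegosni]
Rule 4 Spirantization: [vegosni] → [vehosni]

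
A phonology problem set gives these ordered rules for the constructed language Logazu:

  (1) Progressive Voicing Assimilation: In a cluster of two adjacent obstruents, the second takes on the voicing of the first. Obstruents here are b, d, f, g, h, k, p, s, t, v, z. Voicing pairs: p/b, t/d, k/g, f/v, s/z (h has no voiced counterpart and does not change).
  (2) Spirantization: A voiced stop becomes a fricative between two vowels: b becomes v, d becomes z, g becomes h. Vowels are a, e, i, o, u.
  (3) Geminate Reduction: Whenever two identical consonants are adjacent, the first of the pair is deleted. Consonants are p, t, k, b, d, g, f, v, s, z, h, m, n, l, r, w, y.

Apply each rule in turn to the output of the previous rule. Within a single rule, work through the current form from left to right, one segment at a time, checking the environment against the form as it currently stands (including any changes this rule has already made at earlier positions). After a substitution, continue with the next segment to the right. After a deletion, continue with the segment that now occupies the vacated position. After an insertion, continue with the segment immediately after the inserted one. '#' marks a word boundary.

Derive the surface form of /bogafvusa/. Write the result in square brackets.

(1) Progressive Voicing Assimilation: [bogafvusa] → [bogaffusa]
(2) Spirantization: [bogaffusa] → [bohaffusa]
(3) Geminate Reduction: [bohaffusa] → [bohafusa]

[bohafusa]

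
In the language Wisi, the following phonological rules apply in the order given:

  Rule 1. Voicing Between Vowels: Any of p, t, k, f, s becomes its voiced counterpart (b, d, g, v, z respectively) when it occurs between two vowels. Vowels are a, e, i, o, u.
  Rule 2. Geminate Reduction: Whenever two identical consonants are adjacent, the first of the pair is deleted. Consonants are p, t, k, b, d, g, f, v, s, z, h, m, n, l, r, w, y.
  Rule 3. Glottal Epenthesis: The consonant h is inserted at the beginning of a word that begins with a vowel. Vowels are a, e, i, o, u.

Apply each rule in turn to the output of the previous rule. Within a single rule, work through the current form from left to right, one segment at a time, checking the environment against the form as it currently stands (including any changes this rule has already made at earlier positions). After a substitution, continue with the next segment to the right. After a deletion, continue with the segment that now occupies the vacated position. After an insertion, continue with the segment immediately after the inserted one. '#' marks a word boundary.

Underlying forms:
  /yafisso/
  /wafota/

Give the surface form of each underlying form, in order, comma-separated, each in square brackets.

/yafisso/:
  Rule 1 Voicing Between Vowels: [yafisso] → [yavisso]
  Rule 2 Geminate Reduction: [yavisso] → [yaviso]
  Rule 3 Glottal Epenthesis: no change — [yaviso]
/wafota/:
  Rule 1 Voicing Between Vowels: [wafota] → [wavoda]
  Rule 2 Geminate Reduction: no change — [wavoda]
  Rule 3 Glottal Epenthesis: no change — [wavoda]

[yaviso], [wavoda]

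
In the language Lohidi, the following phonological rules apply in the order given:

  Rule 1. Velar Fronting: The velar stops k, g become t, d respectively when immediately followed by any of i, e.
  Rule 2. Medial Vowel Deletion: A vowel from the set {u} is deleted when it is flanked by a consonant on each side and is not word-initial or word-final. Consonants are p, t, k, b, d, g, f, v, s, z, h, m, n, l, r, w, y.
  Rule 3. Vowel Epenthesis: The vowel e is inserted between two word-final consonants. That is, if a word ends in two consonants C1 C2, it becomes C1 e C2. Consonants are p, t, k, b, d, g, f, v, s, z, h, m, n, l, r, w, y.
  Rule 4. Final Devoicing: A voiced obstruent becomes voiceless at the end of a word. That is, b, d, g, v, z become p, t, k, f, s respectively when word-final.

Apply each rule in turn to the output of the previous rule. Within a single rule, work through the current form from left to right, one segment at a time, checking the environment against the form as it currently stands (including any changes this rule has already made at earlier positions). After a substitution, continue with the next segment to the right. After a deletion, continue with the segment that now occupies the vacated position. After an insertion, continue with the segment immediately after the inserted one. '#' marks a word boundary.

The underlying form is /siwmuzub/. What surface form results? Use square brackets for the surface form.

[siwmzep]

Rule 1 Velar Fronting: no change — [siwmuzub]
Rule 2 Medial Vowel Deletion: [siwmuzub] → [siwmzb]
Rule 3 Vowel Epenthesis: [siwmzb] → [siwmzeb]
Rule 4 Final Devoicing: [siwmzeb] → [siwmzep]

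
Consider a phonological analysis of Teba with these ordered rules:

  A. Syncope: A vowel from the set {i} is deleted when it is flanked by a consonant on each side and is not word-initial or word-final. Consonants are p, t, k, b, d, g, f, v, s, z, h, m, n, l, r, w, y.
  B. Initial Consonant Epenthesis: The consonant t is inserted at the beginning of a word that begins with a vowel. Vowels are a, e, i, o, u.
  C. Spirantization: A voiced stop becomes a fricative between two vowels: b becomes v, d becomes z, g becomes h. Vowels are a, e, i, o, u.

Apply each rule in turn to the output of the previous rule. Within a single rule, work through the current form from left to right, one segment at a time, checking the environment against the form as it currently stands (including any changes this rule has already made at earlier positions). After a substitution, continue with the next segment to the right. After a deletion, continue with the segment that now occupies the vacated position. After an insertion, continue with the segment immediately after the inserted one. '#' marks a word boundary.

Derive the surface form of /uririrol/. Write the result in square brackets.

[turrrol]

A Syncope: [uririrol] → [urrrol]
B Initial Consonant Epenthesis: [urrrol] → [turrrol]
C Spirantization: no change — [turrrol]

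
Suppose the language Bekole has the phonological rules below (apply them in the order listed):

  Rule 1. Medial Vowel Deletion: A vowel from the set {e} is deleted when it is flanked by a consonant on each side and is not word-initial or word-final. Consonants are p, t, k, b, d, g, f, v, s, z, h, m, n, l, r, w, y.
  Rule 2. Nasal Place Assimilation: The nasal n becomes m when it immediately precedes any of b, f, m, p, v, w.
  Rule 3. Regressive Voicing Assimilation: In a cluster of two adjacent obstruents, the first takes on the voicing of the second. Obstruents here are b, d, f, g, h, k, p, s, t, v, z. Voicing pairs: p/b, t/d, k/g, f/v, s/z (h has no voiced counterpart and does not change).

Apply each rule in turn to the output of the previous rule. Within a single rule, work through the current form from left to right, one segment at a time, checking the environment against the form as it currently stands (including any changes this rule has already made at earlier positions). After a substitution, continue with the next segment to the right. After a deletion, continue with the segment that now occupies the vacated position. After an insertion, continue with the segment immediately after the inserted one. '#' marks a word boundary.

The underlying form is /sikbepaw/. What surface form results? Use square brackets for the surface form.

[sigppaw]

Rule 1 Medial Vowel Deletion: [sikbepaw] → [sikbpaw]
Rule 2 Nasal Place Assimilation: no change — [sikbpaw]
Rule 3 Regressive Voicing Assimilation: [sikbpaw] → [sigppaw]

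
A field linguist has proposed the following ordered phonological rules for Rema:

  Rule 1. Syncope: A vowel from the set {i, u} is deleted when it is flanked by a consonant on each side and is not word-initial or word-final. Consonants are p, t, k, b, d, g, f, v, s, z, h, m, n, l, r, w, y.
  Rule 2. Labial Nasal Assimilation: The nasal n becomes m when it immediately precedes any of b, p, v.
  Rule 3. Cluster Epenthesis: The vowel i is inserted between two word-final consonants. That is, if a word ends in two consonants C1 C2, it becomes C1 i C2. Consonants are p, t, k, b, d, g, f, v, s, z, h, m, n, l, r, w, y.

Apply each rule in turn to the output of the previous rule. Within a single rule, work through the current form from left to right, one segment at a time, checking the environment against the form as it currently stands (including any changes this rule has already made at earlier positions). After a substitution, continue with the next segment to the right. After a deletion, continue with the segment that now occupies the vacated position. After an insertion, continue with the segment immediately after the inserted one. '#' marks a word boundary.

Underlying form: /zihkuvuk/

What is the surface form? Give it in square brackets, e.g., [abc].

[zhkvik]

Rule 1 Syncope: [zihkuvuk] → [zhkvk]
Rule 2 Labial Nasal Assimilation: no change — [zhkvk]
Rule 3 Cluster Epenthesis: [zhkvk] → [zhkvik]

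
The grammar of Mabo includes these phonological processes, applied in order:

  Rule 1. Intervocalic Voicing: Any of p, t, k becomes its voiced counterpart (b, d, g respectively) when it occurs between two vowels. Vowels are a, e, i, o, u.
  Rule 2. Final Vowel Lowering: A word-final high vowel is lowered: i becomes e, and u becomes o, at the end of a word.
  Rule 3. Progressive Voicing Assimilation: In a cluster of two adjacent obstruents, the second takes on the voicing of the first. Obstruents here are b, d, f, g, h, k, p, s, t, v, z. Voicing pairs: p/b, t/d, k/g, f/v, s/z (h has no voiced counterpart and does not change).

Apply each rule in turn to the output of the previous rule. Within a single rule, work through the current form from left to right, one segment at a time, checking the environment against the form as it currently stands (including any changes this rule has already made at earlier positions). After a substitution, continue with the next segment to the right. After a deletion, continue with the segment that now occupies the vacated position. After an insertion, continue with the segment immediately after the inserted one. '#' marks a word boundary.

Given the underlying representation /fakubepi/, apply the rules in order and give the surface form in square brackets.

Rule 1 Intervocalic Voicing: [fakubepi] → [fagubebi]
Rule 2 Final Vowel Lowering: [fagubebi] → [fagubebe]
Rule 3 Progressive Voicing Assimilation: no change — [fagubebe]

[fagubebe]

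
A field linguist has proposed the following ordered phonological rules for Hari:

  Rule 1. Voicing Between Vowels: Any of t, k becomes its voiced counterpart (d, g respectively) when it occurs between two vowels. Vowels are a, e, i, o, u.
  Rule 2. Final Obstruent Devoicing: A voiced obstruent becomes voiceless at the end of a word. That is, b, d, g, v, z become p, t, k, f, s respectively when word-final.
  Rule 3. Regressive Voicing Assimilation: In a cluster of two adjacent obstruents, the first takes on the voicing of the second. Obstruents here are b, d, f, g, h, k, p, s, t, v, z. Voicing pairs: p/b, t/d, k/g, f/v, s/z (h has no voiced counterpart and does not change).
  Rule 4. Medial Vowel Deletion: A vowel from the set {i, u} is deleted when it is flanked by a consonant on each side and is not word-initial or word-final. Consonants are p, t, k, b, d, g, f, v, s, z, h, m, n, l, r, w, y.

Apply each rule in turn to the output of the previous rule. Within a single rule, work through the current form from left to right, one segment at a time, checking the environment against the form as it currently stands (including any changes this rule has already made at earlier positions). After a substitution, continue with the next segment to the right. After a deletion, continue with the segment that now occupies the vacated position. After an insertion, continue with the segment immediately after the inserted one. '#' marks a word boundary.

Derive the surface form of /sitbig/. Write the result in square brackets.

Rule 1 Voicing Between Vowels: no change — [sitbig]
Rule 2 Final Obstruent Devoicing: [sitbig] → [sitbik]
Rule 3 Regressive Voicing Assimilation: [sitbik] → [sidbik]
Rule 4 Medial Vowel Deletion: [sidbik] → [sdbk]

[sdbk]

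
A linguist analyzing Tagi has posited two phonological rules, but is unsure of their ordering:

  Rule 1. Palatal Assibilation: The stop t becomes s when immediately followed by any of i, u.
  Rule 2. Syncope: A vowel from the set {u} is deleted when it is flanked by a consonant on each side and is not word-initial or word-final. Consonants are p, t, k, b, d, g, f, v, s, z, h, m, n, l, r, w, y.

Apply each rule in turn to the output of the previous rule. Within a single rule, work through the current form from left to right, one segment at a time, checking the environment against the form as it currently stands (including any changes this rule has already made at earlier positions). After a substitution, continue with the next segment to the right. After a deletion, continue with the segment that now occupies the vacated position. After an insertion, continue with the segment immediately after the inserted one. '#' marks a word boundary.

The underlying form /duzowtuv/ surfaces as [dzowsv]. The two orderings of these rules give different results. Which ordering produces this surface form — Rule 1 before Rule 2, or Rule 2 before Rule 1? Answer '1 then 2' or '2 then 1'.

Order 1 then 2:
  1 Palatal Assibilation: [duzowtuv] → [duzowsuv]
  2 Syncope: [duzowsuv] → [dzowsv]
  result: [dzowsv]
Order 2 then 1:
  2 Syncope: [duzowtuv] → [dzowtv]
  1 Palatal Assibilation: no change — [dzowtv]
  result: [dzowtv]

1 then 2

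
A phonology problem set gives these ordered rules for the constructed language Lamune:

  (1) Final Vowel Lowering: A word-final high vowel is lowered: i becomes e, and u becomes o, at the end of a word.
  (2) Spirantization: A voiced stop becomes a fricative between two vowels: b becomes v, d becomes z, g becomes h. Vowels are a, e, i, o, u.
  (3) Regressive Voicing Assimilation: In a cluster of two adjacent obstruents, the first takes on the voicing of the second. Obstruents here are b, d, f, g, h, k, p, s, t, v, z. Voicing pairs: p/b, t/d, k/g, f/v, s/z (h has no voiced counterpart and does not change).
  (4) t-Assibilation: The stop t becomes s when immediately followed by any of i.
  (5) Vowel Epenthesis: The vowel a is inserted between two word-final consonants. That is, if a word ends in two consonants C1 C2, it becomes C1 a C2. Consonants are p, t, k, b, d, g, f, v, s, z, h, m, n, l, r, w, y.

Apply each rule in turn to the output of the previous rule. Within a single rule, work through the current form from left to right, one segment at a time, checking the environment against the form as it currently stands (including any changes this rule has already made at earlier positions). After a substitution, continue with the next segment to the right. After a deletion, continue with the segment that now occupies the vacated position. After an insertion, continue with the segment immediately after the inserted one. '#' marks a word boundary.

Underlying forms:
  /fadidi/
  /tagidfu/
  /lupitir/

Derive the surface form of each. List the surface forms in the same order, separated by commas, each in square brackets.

[fazize], [tahitfo], [lupisir]

/fadidi/:
  (1) Final Vowel Lowering: [fadidi] → [fadide]
  (2) Spirantization: [fadide] → [fazize]
  (3) Regressive Voicing Assimilation: no change — [fazize]
  (4) t-Assibilation: no change — [fazize]
  (5) Vowel Epenthesis: no change — [fazize]
/tagidfu/:
  (1) Final Vowel Lowering: [tagidfu] → [tagidfo]
  (2) Spirantization: [tagidfo] → [tahidfo]
  (3) Regressive Voicing Assimilation: [tahidfo] → [tahitfo]
  (4) t-Assibilation: no change — [tahitfo]
  (5) Vowel Epenthesis: no change — [tahitfo]
/lupitir/:
  (1) Final Vowel Lowering: no change — [lupitir]
  (2) Spirantization: no change — [lupitir]
  (3) Regressive Voicing Assimilation: no change — [lupitir]
  (4) t-Assibilation: [lupitir] → [lupisir]
  (5) Vowel Epenthesis: no change — [lupisir]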